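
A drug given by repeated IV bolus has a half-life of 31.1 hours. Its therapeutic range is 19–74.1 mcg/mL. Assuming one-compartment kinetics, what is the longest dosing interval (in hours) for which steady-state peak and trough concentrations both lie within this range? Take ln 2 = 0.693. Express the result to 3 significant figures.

k = 0.693 / t½ = 0.693 / 31.1 = 0.02228 h⁻¹
Between IV bolus doses, concentration decays as C = C₀·e^(−kτ), so C_peak/C_trough = e^(kτ).
τ_max = ln(C_peak/C_trough) / k = ln(74.1/19) / 0.02228 = 1.361 / 0.02228 = 61.09 h

61.1 h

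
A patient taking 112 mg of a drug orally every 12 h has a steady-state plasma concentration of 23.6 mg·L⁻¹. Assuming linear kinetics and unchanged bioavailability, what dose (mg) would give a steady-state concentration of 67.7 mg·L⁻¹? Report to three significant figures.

With linear kinetics, Css is proportional to dose rate (D/τ) at fixed clearance.
D₂ = D₁ × (Css,target / Css,current) = 112 × 67.7/23.6 = 321.3 mg

321 mg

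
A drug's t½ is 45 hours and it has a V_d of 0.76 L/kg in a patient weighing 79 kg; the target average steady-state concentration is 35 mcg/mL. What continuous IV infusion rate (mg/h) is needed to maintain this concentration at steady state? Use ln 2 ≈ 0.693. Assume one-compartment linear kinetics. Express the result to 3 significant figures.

Vd = 0.76 L/kg × 79 kg = 60.04 L
CL = 0.693 × Vd / t½ = 0.693 × 60.04 / 45 = 0.9246 L/h
Infusion rate = CL × Css = 0.9246 × 35 = 32.36 mg/h

32.4 mg/h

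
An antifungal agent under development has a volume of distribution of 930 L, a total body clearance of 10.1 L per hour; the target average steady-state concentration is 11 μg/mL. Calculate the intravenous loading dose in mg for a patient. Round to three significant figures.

10200 mg

LD = Vd × C = 930.0 × 11.00 = 10230 mg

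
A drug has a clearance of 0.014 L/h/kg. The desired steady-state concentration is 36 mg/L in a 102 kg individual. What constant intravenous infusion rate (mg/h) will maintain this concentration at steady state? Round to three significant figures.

51.4 mg/h

CL = 0.014 L/h/kg × 102 kg = 1.428 L/h
R₀ = 1.428 × 36 = 51.41 mg/h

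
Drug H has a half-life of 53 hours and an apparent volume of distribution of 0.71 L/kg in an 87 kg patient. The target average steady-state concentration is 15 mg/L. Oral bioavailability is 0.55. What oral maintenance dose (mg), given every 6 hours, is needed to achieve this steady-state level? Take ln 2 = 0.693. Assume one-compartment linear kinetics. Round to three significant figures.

Total Vd = 0.71 × 87 = 61.77 L
CL = 0.693 × Vd / t½ = 0.693 × 61.77 / 53 = 0.8077 L/h
D = CL × Css × τ / F = 0.8077 × 15 × 6 / 0.55 = 132.2 mg

132 mg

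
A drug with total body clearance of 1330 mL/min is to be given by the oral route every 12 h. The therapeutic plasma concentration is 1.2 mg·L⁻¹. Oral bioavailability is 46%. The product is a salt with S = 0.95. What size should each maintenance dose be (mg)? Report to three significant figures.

2630 mg

CL = 1330 mL/min = 1330 × 0.06 = 79.80 L/h
At steady state, dose per interval replaces the amount cleared in that interval: F·S·D/τ = CL·Css.
D = CL × Css × τ / F / S = 79.80 × 1.2 × 12 / 0.46 / 0.95 = 2630 mg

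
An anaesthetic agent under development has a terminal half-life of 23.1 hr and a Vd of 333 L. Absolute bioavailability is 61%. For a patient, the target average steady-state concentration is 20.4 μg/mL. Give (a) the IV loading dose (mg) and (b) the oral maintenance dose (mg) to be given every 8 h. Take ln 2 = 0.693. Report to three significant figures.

LD = Vd × C = 333.0 × 20.4 = 6793 mg
CL = 0.693 × Vd / t½ = 0.693 × 333.0 / 23.1 = 9.990 L/h
D = CL × Css × τ / F = 9.990 × 20.4 × 8 / 0.61 = 2673 mg

(a) 6790 mg; (b) 2670 mg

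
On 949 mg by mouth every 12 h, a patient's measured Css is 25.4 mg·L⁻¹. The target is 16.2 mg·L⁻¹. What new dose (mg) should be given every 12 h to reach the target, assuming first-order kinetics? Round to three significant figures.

For first-order elimination, Css ∝ F·D/(CL·τ); F and CL are unchanged, so Css ∝ D/τ.
D₂ = D₁ × (Css,target / Css,current) = 949 × 16.2/25.4 = 605.3 mg

605 mg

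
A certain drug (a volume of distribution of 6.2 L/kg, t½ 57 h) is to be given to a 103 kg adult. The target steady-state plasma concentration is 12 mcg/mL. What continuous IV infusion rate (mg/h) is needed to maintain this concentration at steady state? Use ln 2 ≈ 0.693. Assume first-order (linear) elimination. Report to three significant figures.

Vd(total) = 103 kg × 6.2 L/kg = 638.6 L
k = 0.693/57 = 0.01216 h⁻¹, so CL = k·Vd = 0.01216 × 638.6 = 7.765 L/h
Infusion rate = CL × Css = 7.765 × 12 = 93.18 mg/h

93.2 mg/h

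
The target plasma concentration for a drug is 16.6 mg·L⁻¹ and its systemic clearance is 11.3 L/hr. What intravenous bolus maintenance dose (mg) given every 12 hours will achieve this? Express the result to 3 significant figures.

2250 mg

At steady state, dose per interval replaces the amount cleared in that interval: D/τ = CL·Css.
D = CL × Css × τ = 11.30 × 16.6 × 12 = 2251 mg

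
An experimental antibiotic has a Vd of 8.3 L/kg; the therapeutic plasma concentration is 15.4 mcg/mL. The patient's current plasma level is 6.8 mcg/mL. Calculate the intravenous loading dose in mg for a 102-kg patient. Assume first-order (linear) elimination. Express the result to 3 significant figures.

7280 mg

Vd(total) = 102 kg × 8.3 L/kg = 846.6 L
Concentration deficit ΔC = 15.4 − 6.8 = 8.600 mg/L
LD = Vd × ΔC = 846.6 × 8.600 = 7281 mg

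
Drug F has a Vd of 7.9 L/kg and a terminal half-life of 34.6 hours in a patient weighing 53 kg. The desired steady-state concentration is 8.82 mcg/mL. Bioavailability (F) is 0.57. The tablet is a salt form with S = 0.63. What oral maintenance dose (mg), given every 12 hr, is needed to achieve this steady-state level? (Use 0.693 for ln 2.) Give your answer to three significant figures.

2470 mg

Total Vd = 7.9 × 53 = 418.7 L
k = 0.693/34.6 = 0.02003 h⁻¹, so CL = k·Vd = 0.02003 × 418.7 = 8.387 L/h
D = CL × Css × τ / F / S = 8.387 × 8.82 × 12 / 0.57 / 0.63 = 2472 mg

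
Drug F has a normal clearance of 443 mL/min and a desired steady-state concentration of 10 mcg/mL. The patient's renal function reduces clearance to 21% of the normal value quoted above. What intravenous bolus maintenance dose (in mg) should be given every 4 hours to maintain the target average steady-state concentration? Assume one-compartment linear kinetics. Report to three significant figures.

CL = 443 mL/min × 60/1000 = 26.58 L/h
Patient clearance = 0.21 × 26.58 = 5.582 L/h
D = CL × Css × τ = 5.582 × 10 × 4 = 223.3 mg

223 mg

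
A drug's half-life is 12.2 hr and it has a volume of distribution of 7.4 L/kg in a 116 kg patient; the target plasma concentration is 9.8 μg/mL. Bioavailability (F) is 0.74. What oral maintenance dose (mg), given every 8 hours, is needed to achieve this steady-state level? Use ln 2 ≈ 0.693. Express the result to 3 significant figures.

5170 mg

Vd(total) = 116 kg × 7.4 L/kg = 858.4 L
CL = 0.693 × Vd / t½ = 0.693 × 858.4 / 12.2 = 48.76 L/h
D = CL × Css × τ / F = 48.76 × 9.8 × 8 / 0.74 = 5166 mg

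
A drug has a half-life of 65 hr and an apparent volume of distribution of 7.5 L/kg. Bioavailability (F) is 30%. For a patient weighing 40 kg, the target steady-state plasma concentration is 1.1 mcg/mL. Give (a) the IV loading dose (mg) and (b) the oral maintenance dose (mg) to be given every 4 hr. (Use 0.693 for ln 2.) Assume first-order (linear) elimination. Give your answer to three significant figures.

(a) 330 mg; (b) 46.9 mg

Vd = 7.5 L/kg × 40 kg = 300.0 L
LD = Vd × C = 300.0 × 1.1 = 330.0 mg
CL = 0.693 × Vd / t½ = 0.693 × 300.0 / 65 = 3.198 L/h
D = CL × Css × τ / F = 3.198 × 1.1 × 4 / 0.3 = 46.90 mg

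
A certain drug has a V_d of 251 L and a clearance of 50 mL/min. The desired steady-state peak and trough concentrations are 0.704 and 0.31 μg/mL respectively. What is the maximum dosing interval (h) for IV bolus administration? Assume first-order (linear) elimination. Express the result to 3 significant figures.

68.6 h

CL = 50 mL/min = 50 × 0.06 = 3.000 L/h
k = CL / Vd = 3.000 / 251.0 = 0.01195 h⁻¹
Between IV bolus doses, concentration decays as C = C₀·e^(−kτ), so C_peak/C_trough = e^(kτ).
τ_max = ln(C_peak/C_trough) / k = ln(0.704/0.31) / 0.01195 = 0.8202 / 0.01195 = 68.64 h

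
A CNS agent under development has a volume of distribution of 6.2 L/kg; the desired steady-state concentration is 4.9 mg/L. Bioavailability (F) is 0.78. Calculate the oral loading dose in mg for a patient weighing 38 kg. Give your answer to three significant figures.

Vd(total) = 38 kg × 6.2 L/kg = 235.6 L
The loading dose fills Vd to the target concentration.
LD = Vd × C / F = 235.6 × 4.900 / 0.78 = 1480 mg

1480 mg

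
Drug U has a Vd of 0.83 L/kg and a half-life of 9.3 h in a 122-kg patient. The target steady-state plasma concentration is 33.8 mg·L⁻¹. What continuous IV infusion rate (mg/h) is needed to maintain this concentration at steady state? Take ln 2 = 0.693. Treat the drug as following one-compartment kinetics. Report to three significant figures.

255 mg/h

Vd = 0.83 L/kg × 122 kg = 101.3 L
k = 0.693/9.3 = 0.07452 h⁻¹, so CL = k·Vd = 0.07452 × 101.3 = 7.549 L/h
Infusion rate = CL × Css = 7.549 × 33.8 = 255.2 mg/h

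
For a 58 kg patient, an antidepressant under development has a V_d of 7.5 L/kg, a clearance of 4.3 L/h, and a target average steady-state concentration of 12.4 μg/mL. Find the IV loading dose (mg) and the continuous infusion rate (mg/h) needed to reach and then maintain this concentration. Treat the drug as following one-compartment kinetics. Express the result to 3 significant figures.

(a) 5390 mg; (b) 53.3 mg/h

Vd(total) = 58 kg × 7.5 L/kg = 435.0 L
LD = Vd · C_target = 435.0 × 12.4 = 5394 mg
Maintenance: replace elimination → rate = CL × Css = 4.300 × 12.4 = 53.32 mg/h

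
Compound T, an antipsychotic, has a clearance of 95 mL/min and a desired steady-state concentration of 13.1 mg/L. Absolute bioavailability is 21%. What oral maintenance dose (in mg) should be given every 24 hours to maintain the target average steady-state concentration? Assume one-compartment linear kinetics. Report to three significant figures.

Convert clearance: 95 mL/min × 60 min/h ÷ 1000 mL/L = 5.700 L/h
D = CL × Css × τ / F = 5.700 × 13.1 × 24 / 0.21 = 8534 mg

8530 mg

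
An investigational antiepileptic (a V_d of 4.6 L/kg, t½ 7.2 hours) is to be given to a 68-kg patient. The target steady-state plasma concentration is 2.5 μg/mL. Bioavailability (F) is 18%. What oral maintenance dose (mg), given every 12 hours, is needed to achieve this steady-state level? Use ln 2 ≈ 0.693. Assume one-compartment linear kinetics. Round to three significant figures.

Vd = 4.6 L/kg × 68 kg = 312.8 L
CL = 0.693 × Vd / t½ = 0.693 × 312.8 / 7.2 = 30.11 L/h
D = CL × Css × τ / F = 30.11 × 2.5 × 12 / 0.18 = 5018 mg

5020 mg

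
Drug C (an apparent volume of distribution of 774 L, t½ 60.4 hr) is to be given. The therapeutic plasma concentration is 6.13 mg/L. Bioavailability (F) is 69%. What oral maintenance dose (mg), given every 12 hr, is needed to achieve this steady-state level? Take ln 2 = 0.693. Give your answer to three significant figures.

947 mg

CL = 0.693 × Vd / t½ = 0.693 × 774.0 / 60.4 = 8.880 L/h
D = CL × Css × τ / F = 8.880 × 6.13 × 12 / 0.69 = 946.7 mg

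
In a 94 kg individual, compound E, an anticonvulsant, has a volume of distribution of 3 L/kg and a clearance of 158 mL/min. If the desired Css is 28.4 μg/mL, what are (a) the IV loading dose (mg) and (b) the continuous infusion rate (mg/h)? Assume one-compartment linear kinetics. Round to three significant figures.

Total Vd = 3 × 94 = 282.0 L
LD = Vd · C_target = 282.0 × 28.4 = 8009 mg
CL = 158 mL/min × 60/1000 = 9.480 L/h
Maintenance infusion rate = CL × Css = 9.480 × 28.4 = 269.2 mg/h

(a) 8010 mg; (b) 269 mg/h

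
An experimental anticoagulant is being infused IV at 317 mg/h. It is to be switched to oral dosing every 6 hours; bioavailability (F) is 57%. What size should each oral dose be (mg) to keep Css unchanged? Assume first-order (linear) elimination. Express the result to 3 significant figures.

3340 mg

To maintain the same Css, the systemic dosing rate must be unchanged: F·D/τ = infusion rate.
D = rate × τ / F = 317 × 6 / 0.57 = 3337 mg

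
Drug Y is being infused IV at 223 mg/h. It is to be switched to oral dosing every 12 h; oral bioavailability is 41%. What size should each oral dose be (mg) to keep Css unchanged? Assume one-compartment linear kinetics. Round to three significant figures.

6530 mg

To maintain the same Css, the systemic dosing rate must be unchanged: F·D/τ = infusion rate.
D = rate × τ / F = 223 × 12 / 0.41 = 6527 mg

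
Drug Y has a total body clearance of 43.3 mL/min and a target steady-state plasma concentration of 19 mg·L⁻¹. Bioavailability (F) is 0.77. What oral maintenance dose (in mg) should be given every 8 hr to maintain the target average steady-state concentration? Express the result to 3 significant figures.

CL = 43.3 mL/min = 43.3 × 0.06 = 2.598 L/h
D = CL × Css × τ / F = 2.598 × 19 × 8 / 0.77 = 512.9 mg

513 mg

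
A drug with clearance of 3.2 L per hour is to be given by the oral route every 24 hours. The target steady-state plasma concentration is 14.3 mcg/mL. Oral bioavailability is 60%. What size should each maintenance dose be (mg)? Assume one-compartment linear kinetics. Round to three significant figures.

At steady state, dose per interval replaces the amount cleared in that interval: F·D/τ = CL·Css.
D = CL × Css × τ / F = 3.200 × 14.3 × 24 / 0.6 = 1830 mg

1830 mg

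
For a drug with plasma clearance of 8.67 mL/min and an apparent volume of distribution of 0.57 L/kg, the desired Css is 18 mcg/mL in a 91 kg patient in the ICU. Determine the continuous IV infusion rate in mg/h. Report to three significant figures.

9.36 mg/h

CL = 8.67 mL/min = 8.67 × 0.06 = 0.5202 L/h
Maintenance depends on clearance, not Vd — rate in must match rate out.
Rate = CL × Css = 0.5202 × 18 = 9.364 mg/h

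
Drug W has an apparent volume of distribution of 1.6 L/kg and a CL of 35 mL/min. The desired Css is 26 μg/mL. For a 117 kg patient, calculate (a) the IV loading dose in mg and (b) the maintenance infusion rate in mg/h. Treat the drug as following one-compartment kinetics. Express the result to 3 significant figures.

(a) 4870 mg; (b) 54.6 mg/h

Vd(total) = 117 kg × 1.6 L/kg = 187.2 L
Loading: fill Vd to C_target → 187.2 L × 26 mg/L = 4867 mg
CL = 35 mL/min × 60/1000 = 2.100 L/h
Maintenance: replace elimination → rate = CL × Css = 2.100 × 26 = 54.60 mg/h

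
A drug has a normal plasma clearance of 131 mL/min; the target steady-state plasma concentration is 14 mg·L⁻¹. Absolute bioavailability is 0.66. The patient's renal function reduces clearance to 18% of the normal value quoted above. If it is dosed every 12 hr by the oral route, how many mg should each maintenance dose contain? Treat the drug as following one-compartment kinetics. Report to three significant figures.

Convert clearance: 131 mL/min × 60 min/h ÷ 1000 mL/L = 7.860 L/h
Patient clearance = 0.18 × 7.860 = 1.415 L/h
D = CL × Css × τ / F = 1.415 × 14 × 12 / 0.66 = 360.2 mg

360 mg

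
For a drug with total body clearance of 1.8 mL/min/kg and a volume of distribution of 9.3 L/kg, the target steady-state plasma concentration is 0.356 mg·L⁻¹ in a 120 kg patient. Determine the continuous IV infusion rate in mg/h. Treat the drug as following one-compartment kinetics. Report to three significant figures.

CL = 1.8 mL/min/kg × 120 kg = 216.0 mL/min = 216.0 × 60/1000 = 12.96 L/h
R₀ = 12.96 × 0.356 = 4.614 mg/h

4.61 mg/h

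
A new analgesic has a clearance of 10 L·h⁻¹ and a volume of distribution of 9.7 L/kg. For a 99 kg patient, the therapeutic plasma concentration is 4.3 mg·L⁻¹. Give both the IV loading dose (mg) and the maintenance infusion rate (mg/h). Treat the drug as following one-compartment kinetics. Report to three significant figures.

Total Vd = 9.7 × 99 = 960.3 L
Loading: fill Vd to C_target → 960.3 L × 4.3 mg/L = 4129 mg
Maintenance: replace elimination → rate = CL × Css = 10.00 × 4.3 = 43.00 mg/h

(a) 4130 mg; (b) 43.0 mg/h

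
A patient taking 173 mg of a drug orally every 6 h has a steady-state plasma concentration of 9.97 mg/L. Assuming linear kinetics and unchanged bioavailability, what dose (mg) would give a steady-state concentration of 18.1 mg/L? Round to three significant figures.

314 mg

With linear kinetics, Css is proportional to dose rate (D/τ) at fixed clearance.
D₂ = D₁ × (Css,target / Css,current) = 173 × 18.1/9.97 = 314.1 mg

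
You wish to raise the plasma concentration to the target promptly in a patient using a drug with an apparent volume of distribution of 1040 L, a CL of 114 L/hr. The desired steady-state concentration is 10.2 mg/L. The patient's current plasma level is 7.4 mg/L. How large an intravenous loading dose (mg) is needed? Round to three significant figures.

2910 mg

The loading dose fills Vd to the target concentration; clearance is irrelevant here.
Concentration deficit ΔC = 10.2 − 7.4 = 2.800 mg/L
LD = Vd × ΔC = 1040 × 2.800 = 2912 mg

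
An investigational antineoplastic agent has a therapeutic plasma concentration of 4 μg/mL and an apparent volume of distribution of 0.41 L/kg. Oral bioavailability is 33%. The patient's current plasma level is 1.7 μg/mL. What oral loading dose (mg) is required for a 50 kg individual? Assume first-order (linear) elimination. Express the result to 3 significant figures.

143 mg

Vd = 0.41 L/kg × 50 kg = 20.50 L
Concentration deficit ΔC = 4 − 1.7 = 2.300 mg/L
LD = Vd × ΔC / F = 20.50 × 2.300 / 0.33 = 142.9 mg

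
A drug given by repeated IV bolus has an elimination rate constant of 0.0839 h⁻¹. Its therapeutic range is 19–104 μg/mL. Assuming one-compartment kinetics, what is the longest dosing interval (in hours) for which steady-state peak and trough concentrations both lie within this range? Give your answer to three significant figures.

Between IV bolus doses, concentration decays as C = C₀·e^(−kτ), so C_peak/C_trough = e^(kτ).
τ_max = ln(C_peak/C_trough) / k = ln(104/19) / 0.08390 = 1.700 / 0.08390 = 20.26 h

20.3 h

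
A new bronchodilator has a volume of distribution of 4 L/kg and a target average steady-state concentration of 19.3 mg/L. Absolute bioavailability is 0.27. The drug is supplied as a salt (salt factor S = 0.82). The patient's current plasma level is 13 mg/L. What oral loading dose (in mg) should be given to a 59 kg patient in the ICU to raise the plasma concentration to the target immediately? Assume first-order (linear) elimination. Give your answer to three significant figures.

6720 mg

Vd = 4 L/kg × 59 kg = 236.0 L
The loading dose fills Vd to the target concentration.
Concentration deficit ΔC = 19.3 − 13 = 6.300 mg/L
LD = Vd × ΔC / F / S = 236.0 × 6.300 / 0.27 / 0.82 = 6715 mg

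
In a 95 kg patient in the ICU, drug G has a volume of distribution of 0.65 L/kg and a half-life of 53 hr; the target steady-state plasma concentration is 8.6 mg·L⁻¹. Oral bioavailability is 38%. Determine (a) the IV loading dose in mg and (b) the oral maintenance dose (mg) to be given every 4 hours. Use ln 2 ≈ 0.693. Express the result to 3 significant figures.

Vd(total) = 95 kg × 0.65 L/kg = 61.75 L
LD = Vd × C = 61.75 × 8.6 = 531.1 mg
CL = 0.693 × Vd / t½ = 0.693 × 61.75 / 53 = 0.8074 L/h
D = CL × Css × τ / F = 0.8074 × 8.6 × 4 / 0.38 = 73.09 mg

(a) 531 mg; (b) 73.1 mg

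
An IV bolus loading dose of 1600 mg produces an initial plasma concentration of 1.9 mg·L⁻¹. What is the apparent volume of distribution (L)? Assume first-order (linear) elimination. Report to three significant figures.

842 L

Immediately after an IV bolus, C₀ = Dose / Vd, so Vd = Dose / C₀.
Vd = 1600 / 1.9 = 842.1 L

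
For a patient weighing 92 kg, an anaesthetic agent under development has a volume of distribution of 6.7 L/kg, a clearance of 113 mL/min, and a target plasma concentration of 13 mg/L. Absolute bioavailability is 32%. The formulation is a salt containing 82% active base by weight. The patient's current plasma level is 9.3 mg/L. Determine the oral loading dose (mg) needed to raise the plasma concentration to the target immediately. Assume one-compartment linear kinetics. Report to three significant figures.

Vd(total) = 92 kg × 6.7 L/kg = 616.4 L
Concentration deficit ΔC = 13 − 9.3 = 3.700 mg/L
LD = Vd × ΔC / F / S = 616.4 × 3.700 / 0.32 / 0.82 = 8692 mg

8690 mg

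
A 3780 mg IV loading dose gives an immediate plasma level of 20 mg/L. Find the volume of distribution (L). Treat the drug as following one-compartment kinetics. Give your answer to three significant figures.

189 L

Immediately after an IV bolus, C₀ = Dose / Vd, so Vd = Dose / C₀.
Vd = 3780 / 20 = 189.0 L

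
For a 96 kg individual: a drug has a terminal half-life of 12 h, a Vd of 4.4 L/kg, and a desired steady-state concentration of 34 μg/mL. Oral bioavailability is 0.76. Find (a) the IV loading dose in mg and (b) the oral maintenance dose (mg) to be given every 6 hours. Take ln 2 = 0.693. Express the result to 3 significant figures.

(a) 14400 mg; (b) 6550 mg

Vd(total) = 96 kg × 4.4 L/kg = 422.4 L
LD = Vd × C = 422.4 × 34 = 14360 mg
CL = 0.693 × Vd / t½ = 0.693 × 422.4 / 12 = 24.39 L/h
D = CL × Css × τ / F = 24.39 × 34 × 6 / 0.76 = 6547 mg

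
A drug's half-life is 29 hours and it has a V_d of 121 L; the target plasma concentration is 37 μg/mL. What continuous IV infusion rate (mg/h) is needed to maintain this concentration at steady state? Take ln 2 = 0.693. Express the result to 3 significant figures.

CL = ln 2 · Vd / t½ = 0.693 × 121.0 / 29 = 2.891 L/h
Infusion rate = CL × Css = 2.891 × 37 = 107.0 mg/h

107 mg/h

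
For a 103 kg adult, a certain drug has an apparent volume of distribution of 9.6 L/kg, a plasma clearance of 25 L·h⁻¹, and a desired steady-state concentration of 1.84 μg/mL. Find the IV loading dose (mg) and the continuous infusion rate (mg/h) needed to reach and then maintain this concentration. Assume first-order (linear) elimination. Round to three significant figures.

Vd(total) = 103 kg × 9.6 L/kg = 988.8 L
Loading: fill Vd to C_target → 988.8 L × 1.84 mg/L = 1819 mg
Maintenance infusion rate = CL × Css = 25.00 × 1.84 = 46.00 mg/h

(a) 1820 mg; (b) 46.0 mg/h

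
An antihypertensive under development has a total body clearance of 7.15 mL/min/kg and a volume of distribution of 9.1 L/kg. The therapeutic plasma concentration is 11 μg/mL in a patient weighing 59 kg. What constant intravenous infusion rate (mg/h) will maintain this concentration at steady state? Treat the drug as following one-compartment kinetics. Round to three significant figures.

278 mg/h

CL = 7.15 mL/min/kg × 59 kg = 421.9 mL/min = 421.9 × 60/1000 = 25.31 L/h
Rate = CL × Css = 25.31 × 11 = 278.4 mg/h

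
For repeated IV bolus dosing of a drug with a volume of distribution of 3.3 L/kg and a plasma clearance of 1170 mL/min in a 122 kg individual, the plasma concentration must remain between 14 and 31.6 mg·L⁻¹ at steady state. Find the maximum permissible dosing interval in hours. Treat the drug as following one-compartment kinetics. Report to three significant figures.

Vd = 3.3 L/kg × 122 kg = 402.6 L
CL = 1170 mL/min = 1170 × 0.06 = 70.20 L/h
k = CL / Vd = 70.20 / 402.6 = 0.1744 h⁻¹
Between IV bolus doses, concentration decays as C = C₀·e^(−kτ), so C_peak/C_trough = e^(kτ).
τ_max = ln(C_peak/C_trough) / k = ln(31.6/14) / 0.1744 = 0.8141 / 0.1744 = 4.668 h

4.67 h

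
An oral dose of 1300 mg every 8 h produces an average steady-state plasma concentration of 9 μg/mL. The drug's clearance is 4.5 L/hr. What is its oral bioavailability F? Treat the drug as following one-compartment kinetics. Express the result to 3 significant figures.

F·D/τ = CL·Css at steady state → F = CL·Css·τ / D.
F = 4.5 × 9 × 8 / 1300 = 0.249

0.249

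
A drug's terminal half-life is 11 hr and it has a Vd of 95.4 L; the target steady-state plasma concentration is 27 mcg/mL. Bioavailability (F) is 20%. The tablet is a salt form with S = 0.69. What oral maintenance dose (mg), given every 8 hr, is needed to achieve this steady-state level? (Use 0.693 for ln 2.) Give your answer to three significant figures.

k = 0.693/11 = 0.06300 h⁻¹, so CL = k·Vd = 0.06300 × 95.40 = 6.010 L/h
D = CL × Css × τ / F / S = 6.010 × 27 × 8 / 0.2 / 0.69 = 9407 mg

9410 mg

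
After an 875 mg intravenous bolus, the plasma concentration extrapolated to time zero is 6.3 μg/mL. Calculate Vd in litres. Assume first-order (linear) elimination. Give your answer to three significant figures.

139 L

Immediately after an IV bolus, C₀ = Dose / Vd, so Vd = Dose / C₀.
Vd = 875 / 6.3 = 138.9 L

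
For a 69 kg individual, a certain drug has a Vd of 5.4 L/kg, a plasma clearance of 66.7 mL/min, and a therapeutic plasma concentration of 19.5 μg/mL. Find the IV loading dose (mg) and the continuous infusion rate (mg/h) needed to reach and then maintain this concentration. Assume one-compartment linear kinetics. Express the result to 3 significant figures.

Total Vd = 5.4 × 69 = 372.6 L
Loading dose = Vd × C = 372.6 × 19.5 = 7266 mg
CL = 66.7 mL/min × 60/1000 = 4.002 L/h
Maintenance: replace elimination → rate = CL × Css = 4.002 × 19.5 = 78.04 mg/h

(a) 7270 mg; (b) 78.0 mg/h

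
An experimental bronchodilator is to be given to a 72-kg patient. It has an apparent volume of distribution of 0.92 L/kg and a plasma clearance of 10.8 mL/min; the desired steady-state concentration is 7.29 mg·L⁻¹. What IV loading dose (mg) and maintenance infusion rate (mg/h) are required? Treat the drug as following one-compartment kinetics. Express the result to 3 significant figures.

(a) 483 mg; (b) 4.72 mg/h

Vd(total) = 72 kg × 0.92 L/kg = 66.24 L
Loading: fill Vd to C_target → 66.24 L × 7.29 mg/L = 482.9 mg
CL = 10.8 mL/min = 10.8 × 0.06 = 0.6480 L/h
Maintenance: replace elimination → rate = CL × Css = 0.6480 × 7.29 = 4.724 mg/h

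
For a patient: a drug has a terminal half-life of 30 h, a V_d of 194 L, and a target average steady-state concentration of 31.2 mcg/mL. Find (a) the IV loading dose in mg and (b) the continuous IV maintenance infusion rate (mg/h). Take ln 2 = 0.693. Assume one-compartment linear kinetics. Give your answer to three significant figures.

(a) 6050 mg; (b) 140 mg/h

LD = Vd × C = 194.0 × 31.2 = 6053 mg
CL = 0.693 × Vd / t½ = 0.693 × 194.0 / 30 = 4.481 L/h
Infusion rate = CL × Css = 4.481 × 31.2 = 139.8 mg/h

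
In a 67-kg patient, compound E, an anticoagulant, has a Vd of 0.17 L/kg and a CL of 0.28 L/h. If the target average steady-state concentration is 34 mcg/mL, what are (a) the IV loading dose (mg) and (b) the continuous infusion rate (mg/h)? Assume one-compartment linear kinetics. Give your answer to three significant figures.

Vd(total) = 67 kg × 0.17 L/kg = 11.39 L
LD = Vd · C_target = 11.39 × 34 = 387.3 mg
Maintenance infusion rate = CL × Css = 0.2800 × 34 = 9.520 mg/h

(a) 387 mg; (b) 9.52 mg/h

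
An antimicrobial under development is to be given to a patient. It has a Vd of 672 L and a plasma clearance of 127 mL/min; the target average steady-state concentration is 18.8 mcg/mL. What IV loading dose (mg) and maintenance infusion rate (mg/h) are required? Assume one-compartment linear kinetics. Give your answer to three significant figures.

(a) 12600 mg; (b) 143 mg/h

Loading: fill Vd to C_target → 672.0 L × 18.8 mg/L = 12630 mg
CL = 127 mL/min = 127 × 0.06 = 7.620 L/h
Maintenance infusion rate = CL × Css = 7.620 × 18.8 = 143.3 mg/h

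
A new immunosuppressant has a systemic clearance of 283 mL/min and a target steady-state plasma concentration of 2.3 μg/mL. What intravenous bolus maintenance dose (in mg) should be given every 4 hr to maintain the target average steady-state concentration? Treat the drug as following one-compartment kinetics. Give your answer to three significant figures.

156 mg

CL = 283 mL/min × 60/1000 = 16.98 L/h
At steady state, dose per interval replaces the amount cleared in that interval: D/τ = CL·Css.
D = CL × Css × τ = 16.98 × 2.3 × 4 = 156.2 mg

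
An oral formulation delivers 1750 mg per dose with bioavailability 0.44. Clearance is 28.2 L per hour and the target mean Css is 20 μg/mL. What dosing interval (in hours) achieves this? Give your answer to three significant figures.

1.37 h

F·D/τ = CL·Css → τ = F·D / (CL·Css).
τ = 0.44 × 1750 / (28.2 × 20) = 1.365 h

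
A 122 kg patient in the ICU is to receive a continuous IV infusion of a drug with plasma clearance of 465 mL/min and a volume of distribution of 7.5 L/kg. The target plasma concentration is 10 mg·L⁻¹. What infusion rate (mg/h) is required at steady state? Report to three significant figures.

279 mg/h

Convert clearance: 465 mL/min × 60 min/h ÷ 1000 mL/L = 27.90 L/h
Infusion rate = CL · Css = 27.90 L/h × 10 mg/L = 279.0 mg/h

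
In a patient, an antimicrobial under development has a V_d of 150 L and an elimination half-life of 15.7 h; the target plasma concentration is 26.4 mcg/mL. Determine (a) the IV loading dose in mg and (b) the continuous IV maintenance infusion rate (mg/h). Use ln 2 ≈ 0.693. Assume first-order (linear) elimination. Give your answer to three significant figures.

(a) 3960 mg; (b) 175 mg/h

LD = Vd × C = 150.0 × 26.4 = 3960 mg
CL = 0.693 × Vd / t½ = 0.693 × 150.0 / 15.7 = 6.621 L/h
Infusion rate = CL × Css = 6.621 × 26.4 = 174.8 mg/h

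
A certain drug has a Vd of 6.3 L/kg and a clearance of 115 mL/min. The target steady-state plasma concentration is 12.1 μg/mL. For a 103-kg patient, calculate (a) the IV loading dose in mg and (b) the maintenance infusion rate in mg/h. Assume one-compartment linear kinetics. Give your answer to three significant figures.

Vd = 6.3 L/kg × 103 kg = 648.9 L
Loading: fill Vd to C_target → 648.9 L × 12.1 mg/L = 7852 mg
Convert clearance: 115 mL/min × 60 min/h ÷ 1000 mL/L = 6.900 L/h
Infusion rate = 6.900 L/h × 12.1 mg/L = 83.49 mg/h

(a) 7850 mg; (b) 83.5 mg/h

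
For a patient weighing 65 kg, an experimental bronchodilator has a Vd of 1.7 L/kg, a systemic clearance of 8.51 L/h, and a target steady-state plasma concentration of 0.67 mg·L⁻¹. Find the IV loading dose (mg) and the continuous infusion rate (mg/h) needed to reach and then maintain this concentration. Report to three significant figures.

Total Vd = 1.7 × 65 = 110.5 L
Loading dose = Vd × C = 110.5 × 0.67 = 74.04 mg
Maintenance: replace elimination → rate = CL × Css = 8.510 × 0.67 = 5.702 mg/h

(a) 74.0 mg; (b) 5.70 mg/h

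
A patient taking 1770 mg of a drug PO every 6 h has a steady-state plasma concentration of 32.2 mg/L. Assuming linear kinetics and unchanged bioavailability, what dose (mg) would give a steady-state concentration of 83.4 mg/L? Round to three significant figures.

With linear kinetics, Css is proportional to dose rate (D/τ) at fixed clearance.
D₂ = D₁ × (Css,target / Css,current) = 1770 × 83.4/32.2 = 4584 mg

4580 mg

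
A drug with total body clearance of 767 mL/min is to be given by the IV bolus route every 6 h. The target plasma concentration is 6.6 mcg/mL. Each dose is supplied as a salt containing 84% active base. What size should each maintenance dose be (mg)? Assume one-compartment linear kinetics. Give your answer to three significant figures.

CL = 767 mL/min × 60/1000 = 46.02 L/h
D = CL × Css × τ / S = 46.02 × 6.6 × 6 / 0.84 = 2170 mg

2170 mg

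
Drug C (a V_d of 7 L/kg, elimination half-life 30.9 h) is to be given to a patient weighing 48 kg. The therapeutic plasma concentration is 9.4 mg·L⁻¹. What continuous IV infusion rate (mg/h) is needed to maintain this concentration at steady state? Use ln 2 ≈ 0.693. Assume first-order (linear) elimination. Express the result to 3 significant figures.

70.8 mg/h

Total Vd = 7 × 48 = 336.0 L
CL = 0.693 × Vd / t½ = 0.693 × 336.0 / 30.9 = 7.536 L/h
Infusion rate = CL × Css = 7.536 × 9.4 = 70.84 mg/h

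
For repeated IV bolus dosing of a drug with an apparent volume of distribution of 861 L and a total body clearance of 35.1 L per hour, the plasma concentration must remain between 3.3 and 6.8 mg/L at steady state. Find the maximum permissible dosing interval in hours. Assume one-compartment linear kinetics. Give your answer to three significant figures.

17.7 h

k = CL / Vd = 35.10 / 861.0 = 0.04077 h⁻¹
Between IV bolus doses, concentration decays as C = C₀·e^(−kτ), so C_peak/C_trough = e^(kτ).
τ_max = ln(C_peak/C_trough) / k = ln(6.8/3.3) / 0.04077 = 0.7230 / 0.04077 = 17.73 h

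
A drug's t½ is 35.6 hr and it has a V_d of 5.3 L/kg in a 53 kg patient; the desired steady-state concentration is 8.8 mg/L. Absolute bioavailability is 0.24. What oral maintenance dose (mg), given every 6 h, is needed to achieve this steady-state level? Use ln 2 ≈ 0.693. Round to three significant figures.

1200 mg

Vd = 5.3 L/kg × 53 kg = 280.9 L
CL = ln 2 · Vd / t½ = 0.693 × 280.9 / 35.6 = 5.468 L/h
D = CL × Css × τ / F = 5.468 × 8.8 × 6 / 0.24 = 1203 mg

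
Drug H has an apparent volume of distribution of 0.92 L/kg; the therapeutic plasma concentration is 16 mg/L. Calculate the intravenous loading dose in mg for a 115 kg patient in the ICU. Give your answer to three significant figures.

Vd = 0.92 L/kg × 115 kg = 105.8 L
The loading dose fills Vd to the target concentration.
LD = Vd × C = 105.8 × 16.00 = 1693 mg

1690 mg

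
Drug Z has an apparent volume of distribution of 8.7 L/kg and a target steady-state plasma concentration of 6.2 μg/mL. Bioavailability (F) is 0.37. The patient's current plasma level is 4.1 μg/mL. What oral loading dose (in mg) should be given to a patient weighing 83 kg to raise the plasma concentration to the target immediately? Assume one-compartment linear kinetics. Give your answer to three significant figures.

Vd(total) = 83 kg × 8.7 L/kg = 722.1 L
Concentration deficit ΔC = 6.2 − 4.1 = 2.100 mg/L
LD = Vd × ΔC / F = 722.1 × 2.100 / 0.37 = 4098 mg

4100 mg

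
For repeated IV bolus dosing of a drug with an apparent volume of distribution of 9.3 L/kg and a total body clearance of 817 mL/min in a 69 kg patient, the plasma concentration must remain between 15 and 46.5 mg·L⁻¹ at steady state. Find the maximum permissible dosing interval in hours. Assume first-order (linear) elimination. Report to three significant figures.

14.8 h

Vd(total) = 69 kg × 9.3 L/kg = 641.7 L
CL = 817 mL/min × 60/1000 = 49.02 L/h
k = CL / Vd = 49.02 / 641.7 = 0.07639 h⁻¹
Between IV bolus doses, concentration decays as C = C₀·e^(−kτ), so C_peak/C_trough = e^(kτ).
τ_max = ln(C_peak/C_trough) / k = ln(46.5/15) / 0.07639 = 1.131 / 0.07639 = 14.81 h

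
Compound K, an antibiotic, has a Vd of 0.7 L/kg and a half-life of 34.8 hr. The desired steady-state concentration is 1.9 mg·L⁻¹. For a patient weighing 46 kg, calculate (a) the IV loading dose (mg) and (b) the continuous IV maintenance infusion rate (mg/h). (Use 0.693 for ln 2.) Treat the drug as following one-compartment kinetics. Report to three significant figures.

Total Vd = 0.7 × 46 = 32.20 L
LD = Vd × C = 32.20 × 1.9 = 61.18 mg
CL = 0.693 × Vd / t½ = 0.693 × 32.20 / 34.8 = 0.6412 L/h
Infusion rate = CL × Css = 0.6412 × 1.9 = 1.218 mg/h

(a) 61.2 mg; (b) 1.22 mg/h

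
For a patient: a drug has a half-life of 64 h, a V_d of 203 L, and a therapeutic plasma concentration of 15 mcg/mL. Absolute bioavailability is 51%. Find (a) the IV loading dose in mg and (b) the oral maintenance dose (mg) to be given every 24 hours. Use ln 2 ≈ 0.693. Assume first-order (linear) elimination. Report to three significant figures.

LD = Vd × C = 203.0 × 15 = 3045 mg
CL = 0.693 × Vd / t½ = 0.693 × 203.0 / 64 = 2.198 L/h
D = CL × Css × τ / F = 2.198 × 15 × 24 / 0.51 = 1552 mg

(a) 3050 mg; (b) 1550 mg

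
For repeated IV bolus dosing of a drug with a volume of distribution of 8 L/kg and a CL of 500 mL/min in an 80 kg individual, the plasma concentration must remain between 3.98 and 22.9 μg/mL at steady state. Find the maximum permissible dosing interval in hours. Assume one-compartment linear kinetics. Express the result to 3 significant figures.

Total Vd = 8 × 80 = 640.0 L
CL = 500 mL/min = 500 × 0.06 = 30.00 L/h
k = CL / Vd = 30.00 / 640.0 = 0.04688 h⁻¹
Between IV bolus doses, concentration decays as C = C₀·e^(−kτ), so C_peak/C_trough = e^(kτ).
τ_max = ln(C_peak/C_trough) / k = ln(22.9/3.98) / 0.04688 = 1.750 / 0.04688 = 37.33 h

37.3 h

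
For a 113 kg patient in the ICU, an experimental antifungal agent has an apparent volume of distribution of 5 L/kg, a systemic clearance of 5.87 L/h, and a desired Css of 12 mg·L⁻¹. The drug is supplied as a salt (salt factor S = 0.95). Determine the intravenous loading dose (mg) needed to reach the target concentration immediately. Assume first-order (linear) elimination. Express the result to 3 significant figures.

Total Vd = 5 × 113 = 565.0 L
LD = Vd × C / S = 565.0 × 12.00 / 0.95 = 7137 mg

7140 mg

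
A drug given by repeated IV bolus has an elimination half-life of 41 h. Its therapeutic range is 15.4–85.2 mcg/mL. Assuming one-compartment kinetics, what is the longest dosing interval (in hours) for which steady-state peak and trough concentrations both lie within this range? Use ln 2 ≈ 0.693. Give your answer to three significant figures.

101 h

k = 0.693 / t½ = 0.693 / 41 = 0.01690 h⁻¹
Between IV bolus doses, concentration decays as C = C₀·e^(−kτ), so C_peak/C_trough = e^(kτ).
τ_max = ln(C_peak/C_trough) / k = ln(85.2/15.4) / 0.01690 = 1.711 / 0.01690 = 101.2 h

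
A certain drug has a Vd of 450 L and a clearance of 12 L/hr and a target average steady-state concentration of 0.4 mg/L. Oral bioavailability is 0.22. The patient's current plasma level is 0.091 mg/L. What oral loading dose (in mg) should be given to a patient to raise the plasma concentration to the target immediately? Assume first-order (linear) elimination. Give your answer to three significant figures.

632 mg

Concentration deficit ΔC = 0.4 − 0.091 = 0.3090 mg/L
LD = Vd × ΔC / F = 450.0 × 0.3090 / 0.22 = 632.0 mg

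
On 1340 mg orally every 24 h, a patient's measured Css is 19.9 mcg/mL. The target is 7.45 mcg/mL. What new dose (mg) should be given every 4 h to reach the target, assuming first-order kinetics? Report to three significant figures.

For first-order elimination, Css ∝ F·D/(CL·τ); F and CL are unchanged, so Css ∝ D/τ.
D₂ = D₁ × (Css,target / Css,current) × (τ₂/τ₁) = 1340 × (7.45/19.9) × (4/24) = 83.61 mg

83.6 mg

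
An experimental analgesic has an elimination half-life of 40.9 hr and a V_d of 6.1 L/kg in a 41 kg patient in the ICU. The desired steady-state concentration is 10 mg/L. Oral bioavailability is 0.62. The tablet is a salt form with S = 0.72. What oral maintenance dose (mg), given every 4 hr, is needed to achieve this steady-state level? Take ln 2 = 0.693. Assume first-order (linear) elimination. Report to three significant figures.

Vd(total) = 41 kg × 6.1 L/kg = 250.1 L
CL = ln 2 · Vd / t½ = 0.693 × 250.1 / 40.9 = 4.238 L/h
D = CL × Css × τ / F / S = 4.238 × 10 × 4 / 0.62 / 0.72 = 379.7 mg

380 mg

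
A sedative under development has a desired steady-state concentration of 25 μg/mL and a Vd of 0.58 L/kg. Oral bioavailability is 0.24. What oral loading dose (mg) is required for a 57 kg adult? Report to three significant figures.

3440 mg

Vd(total) = 57 kg × 0.58 L/kg = 33.06 L
LD = Vd × C / F = 33.06 × 25.00 / 0.24 = 3444 mg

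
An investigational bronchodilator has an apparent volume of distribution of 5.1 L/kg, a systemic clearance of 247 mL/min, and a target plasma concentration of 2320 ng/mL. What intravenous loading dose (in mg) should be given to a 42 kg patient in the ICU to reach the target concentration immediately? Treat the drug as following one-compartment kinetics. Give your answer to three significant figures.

Total Vd = 5.1 × 42 = 214.2 L
C = 2320 ng/mL = 2.320 mg/L
LD is governed by Vd — clearance does not enter the loading-dose calculation.
LD = Vd × C = 214.2 × 2.320 = 496.9 mg

497 mg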